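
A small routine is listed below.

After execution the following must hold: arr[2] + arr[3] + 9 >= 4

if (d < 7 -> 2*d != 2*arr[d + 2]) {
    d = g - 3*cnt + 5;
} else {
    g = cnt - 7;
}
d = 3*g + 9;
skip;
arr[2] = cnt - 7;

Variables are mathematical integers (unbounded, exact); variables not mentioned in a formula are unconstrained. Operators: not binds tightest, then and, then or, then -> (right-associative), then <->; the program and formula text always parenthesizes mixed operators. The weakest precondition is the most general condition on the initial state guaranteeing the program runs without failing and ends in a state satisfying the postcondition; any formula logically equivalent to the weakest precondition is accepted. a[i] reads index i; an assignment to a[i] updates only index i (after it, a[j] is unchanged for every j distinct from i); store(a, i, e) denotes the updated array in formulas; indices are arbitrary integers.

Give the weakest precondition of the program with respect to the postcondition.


Working backward. After the program, the postcondition arr[2] + arr[3] + 9 >= 4 must hold; in canonical form it is arr[2] + arr[3] >= -5.
Before arr[2] := cnt - 7: arr[3] + cnt >= 2
Before skip: arr[3] + cnt >= 2
Before d := 3*g + 9: arr[3] + cnt >= 2
Then branch requires arr[3] + cnt >= 2; else branch requires arr[3] + cnt >= 2.
Before the if: ((d < 7 -> 2*d != 2*arr[d + 2]) -> arr[3] + cnt >= 2) and ((not (d < 7 -> 2*d != 2*arr[d + 2])) -> arr[3] + cnt >= 2)
Answer: WP = ((d < 7 -> 2*d != 2*arr[d + 2]) -> arr[3] + cnt >= 2) and ((not (d < 7 -> 2*d != 2*arr[d + 2])) -> arr[3] + cnt >= 2)


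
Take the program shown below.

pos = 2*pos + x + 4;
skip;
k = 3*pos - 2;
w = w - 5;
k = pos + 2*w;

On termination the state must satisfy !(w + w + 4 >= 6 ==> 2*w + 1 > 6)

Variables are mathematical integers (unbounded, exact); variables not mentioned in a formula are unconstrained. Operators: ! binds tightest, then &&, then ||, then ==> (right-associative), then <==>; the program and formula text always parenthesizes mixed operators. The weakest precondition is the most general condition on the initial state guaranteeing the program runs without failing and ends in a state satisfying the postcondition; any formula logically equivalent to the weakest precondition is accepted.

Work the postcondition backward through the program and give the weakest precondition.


Working backward. After the program, the postcondition !(w + w + 4 >= 6 ==> 2*w + 1 > 6) must hold; in canonical form it is !(2*w >= 2 ==> 2*w > 5).
Before k := pos + 2*w: !(2*w >= 2 ==> 2*w > 5)
Before w := w - 5: !(2*w >= 12 ==> 2*w > 15)
Before k := 3*pos - 2: !(2*w >= 12 ==> 2*w > 15)
Before skip: !(2*w >= 12 ==> 2*w > 15)
Before pos := 2*pos + x + 4: !(2*w >= 12 ==> 2*w > 15)
Answer: WP = !(2*w >= 12 ==> 2*w > 15)


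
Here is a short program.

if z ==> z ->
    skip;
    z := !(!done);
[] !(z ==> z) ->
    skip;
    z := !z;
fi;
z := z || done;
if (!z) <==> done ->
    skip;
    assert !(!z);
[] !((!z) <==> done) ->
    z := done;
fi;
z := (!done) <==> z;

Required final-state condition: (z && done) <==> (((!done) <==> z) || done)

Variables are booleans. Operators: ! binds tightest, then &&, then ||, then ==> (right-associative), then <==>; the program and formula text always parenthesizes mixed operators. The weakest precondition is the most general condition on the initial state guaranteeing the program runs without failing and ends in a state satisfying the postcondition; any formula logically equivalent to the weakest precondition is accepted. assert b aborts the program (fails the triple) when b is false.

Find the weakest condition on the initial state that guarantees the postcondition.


Working backward. After the program, (z && done) <==> (((!done) <==> z) || done) must hold.
Before z := (!done) <==> z: (((!done) <==> z) && done) <==> (((!done) <==> ((!done) <==> z)) || done)
Then branch requires z && ((((!done) <==> z) && done) <==> (((!done) <==> ((!done) <==> z)) || done)); else branch requires (((!done) <==> done) && done) <==> (((!done) <==> ((!done) <==> done)) || done).
Before the if: (((!z) <==> done) ==> (z && ((((!done) <==> z) && done) <==> (((!done) <==> ((!done) <==> z)) || done)))) && ((!((!z) <==> done)) ==> ((((!done) <==> done) && done) <==> (((!done) <==> ((!done) <==> done)) || done)))
Before z := z || done: (((!(z || done)) <==> done) ==> ((z || done) && ((((!done) <==> (z || done)) && done) <==> (((!done) <==> ((!done) <==> (z || done))) || done)))) && ((!((!(z || done)) <==> done)) ==> ((((!done) <==> done) && done) <==> (((!done) <==> ((!done) <==> done)) || done)))
Then branch requires (((!done) <==> done) ==> (done && ((((!done) <==> done) && done) <==> (((!done) <==> ((!done) <==> done)) || done)))) && ((!((!done) <==> done)) ==> ((((!done) <==> done) && done) <==> (((!done) <==> ((!done) <==> done)) || done))); else branch requires (((!((!z) || done)) <==> done) ==> (((!z) || done) && ((((!done) <==> ((!z) || done)) && done) <==> (((!done) <==> ((!done) <==> ((!z) || done))) || done)))) && ((!((!((!z) || done)) <==> done)) ==> ((((!done) <==> done) && done) <==> (((!done) <==> ((!done) <==> done)) || done))).
Before the if: (((!done) <==> done) ==> (done && ((((!done) <==> done) && done) <==> (((!done) <==> ((!done) <==> done)) || done)))) && ((!((!done) <==> done)) ==> ((((!done) <==> done) && done) <==> (((!done) <==> ((!done) <==> done)) || done)))
Answer: WP = (((!done) <==> done) ==> (done && ((((!done) <==> done) && done) <==> (((!done) <==> ((!done) <==> done)) || done)))) && ((!((!done) <==> done)) ==> ((((!done) <==> done) && done) <==> (((!done) <==> ((!done) <==> done)) || done)))


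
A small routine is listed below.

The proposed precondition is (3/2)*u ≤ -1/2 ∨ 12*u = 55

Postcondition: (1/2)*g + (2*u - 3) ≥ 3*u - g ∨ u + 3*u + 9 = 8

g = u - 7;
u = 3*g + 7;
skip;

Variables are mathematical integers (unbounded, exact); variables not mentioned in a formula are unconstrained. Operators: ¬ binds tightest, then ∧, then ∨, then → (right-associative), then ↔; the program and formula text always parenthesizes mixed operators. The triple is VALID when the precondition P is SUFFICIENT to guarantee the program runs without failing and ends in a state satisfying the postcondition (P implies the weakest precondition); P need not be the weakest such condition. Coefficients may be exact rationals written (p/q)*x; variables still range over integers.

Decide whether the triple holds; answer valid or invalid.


Working backward. After the program, the postcondition (1/2)*g + (2*u - 3) ≥ 3*u - g ∨ u + 3*u + 9 = 8 must hold; in canonical form it is (3/2)*g ≥ u + 3 ∨ 4*u = -1.
Before skip: (3/2)*g ≥ u + 3 ∨ 4*u = -1
Before u := 3*g + 7: (3/2)*g ≤ -10 ∨ 12*g = -29
Before g := u - 7: (3/2)*u ≤ 1/2 ∨ 12*u = 55
The weakest precondition is (3/2)*u ≤ 1/2 ∨ 12*u = 55.
Check whether (3/2)*u ≤ -1/2 ∨ 12*u = 55 implies it.
Every state satisfying the precondition satisfies the weakest precondition: the implication holds.
Answer: valid


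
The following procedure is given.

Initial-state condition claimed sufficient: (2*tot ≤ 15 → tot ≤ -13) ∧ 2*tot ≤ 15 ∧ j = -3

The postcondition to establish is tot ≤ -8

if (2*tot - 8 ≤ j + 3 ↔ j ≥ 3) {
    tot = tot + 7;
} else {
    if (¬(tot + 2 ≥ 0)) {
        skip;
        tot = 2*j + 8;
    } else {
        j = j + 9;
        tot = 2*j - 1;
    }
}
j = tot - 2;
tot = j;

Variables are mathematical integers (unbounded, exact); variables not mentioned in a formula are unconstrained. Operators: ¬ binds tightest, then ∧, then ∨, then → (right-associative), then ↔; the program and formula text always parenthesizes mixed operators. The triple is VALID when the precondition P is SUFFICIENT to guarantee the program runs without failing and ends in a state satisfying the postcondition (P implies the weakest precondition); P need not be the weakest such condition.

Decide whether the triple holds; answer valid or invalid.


Working backward. After the program, tot ≤ -8 must hold.
Before tot := j: j ≤ -8
Before j := tot - 2: tot ≤ -6
Then branch requires tot ≤ -13; else branch requires ((¬(tot ≥ -2)) → 2*j ≤ -14) ∧ (tot ≥ -2 → 2*j ≤ -23).
Before the if: ((2*tot ≤ j + 11 ↔ j ≥ 3) → tot ≤ -13) ∧ ((¬(2*tot ≤ j + 11 ↔ j ≥ 3)) → (((¬(tot ≥ -2)) → 2*j ≤ -14) ∧ (tot ≥ -2 → 2*j ≤ -23)))
The weakest precondition is ((2*tot ≤ j + 11 ↔ j ≥ 3) → tot ≤ -13) ∧ ((¬(2*tot ≤ j + 11 ↔ j ≥ 3)) → (((¬(tot ≥ -2)) → 2*j ≤ -14) ∧ (tot ≥ -2 → 2*j ≤ -23))).
Check whether (2*tot ≤ 15 → tot ≤ -13) ∧ 2*tot ≤ 15 ∧ j = -3 implies it.
Countermodel: at the initial state j = -3, tot = -13, the precondition holds but the weakest precondition fails.
Answer: invalid


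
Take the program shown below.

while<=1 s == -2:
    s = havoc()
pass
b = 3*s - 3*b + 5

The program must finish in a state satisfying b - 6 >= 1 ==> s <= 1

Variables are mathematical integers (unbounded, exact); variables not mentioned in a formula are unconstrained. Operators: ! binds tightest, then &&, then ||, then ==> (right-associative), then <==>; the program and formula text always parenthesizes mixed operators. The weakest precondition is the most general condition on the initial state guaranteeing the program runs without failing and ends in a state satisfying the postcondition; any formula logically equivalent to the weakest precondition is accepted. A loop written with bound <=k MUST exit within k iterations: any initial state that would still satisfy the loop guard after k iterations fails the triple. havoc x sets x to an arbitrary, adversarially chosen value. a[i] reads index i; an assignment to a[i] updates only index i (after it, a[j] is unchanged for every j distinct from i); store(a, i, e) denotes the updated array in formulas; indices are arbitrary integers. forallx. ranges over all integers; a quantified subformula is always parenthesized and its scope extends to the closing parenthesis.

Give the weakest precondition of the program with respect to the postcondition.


Working backward. After the program, the postcondition b - 6 >= 1 ==> s <= 1 must hold; in canonical form it is b >= 7 ==> s <= 1.
Before b := 3*s - 3*b + 5: 3*s >= 3*b + 2 ==> s <= 1
Before skip: 3*s >= 3*b + 2 ==> s <= 1
Before the loop (bound <=1), unroll the exhaustion recursion (WP_0 = exit-now case; WP_j = one more guarded iteration, up to j = 1):
  WP_0: (!(s == -2)) && (3*s >= 3*b + 2 ==> s <= 1)
  WP_1: (s == -2 ==> (forall s_1. ((!(s_1 == -2)) && (3*s_1 >= 3*b + 2 ==> s_1 <= 1)))) && ((!(s == -2)) ==> (3*s >= 3*b + 2 ==> s <= 1))
So before the loop: (s == -2 ==> (forall s_1. ((!(s_1 == -2)) && (3*s_1 >= 3*b + 2 ==> s_1 <= 1)))) && ((!(s == -2)) ==> (3*s >= 3*b + 2 ==> s <= 1))
Answer: WP = (s == -2 ==> (forall s_1. ((!(s_1 == -2)) && (3*s_1 >= 3*b + 2 ==> s_1 <= 1)))) && ((!(s == -2)) ==> (3*s >= 3*b + 2 ==> s <= 1))


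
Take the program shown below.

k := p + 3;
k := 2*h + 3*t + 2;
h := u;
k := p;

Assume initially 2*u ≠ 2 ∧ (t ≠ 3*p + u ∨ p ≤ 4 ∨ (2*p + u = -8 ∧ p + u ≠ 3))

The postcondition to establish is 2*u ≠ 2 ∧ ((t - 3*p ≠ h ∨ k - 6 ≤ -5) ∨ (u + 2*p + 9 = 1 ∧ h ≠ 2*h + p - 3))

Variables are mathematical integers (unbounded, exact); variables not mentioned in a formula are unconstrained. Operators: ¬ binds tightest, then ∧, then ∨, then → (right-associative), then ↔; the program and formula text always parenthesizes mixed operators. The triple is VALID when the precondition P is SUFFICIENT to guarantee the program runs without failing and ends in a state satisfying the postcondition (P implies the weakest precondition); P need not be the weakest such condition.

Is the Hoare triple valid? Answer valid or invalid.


Working backward. After the program, the postcondition 2*u ≠ 2 ∧ ((t - 3*p ≠ h ∨ k - 6 ≤ -5) ∨ (u + 2*p + 9 = 1 ∧ h ≠ 2*h + p - 3)) must hold; in canonical form it is 2*u ≠ 2 ∧ (t ≠ h + 3*p ∨ k ≤ 1 ∨ (2*p + u = -8 ∧ h + p ≠ 3)).
Before k := p: 2*u ≠ 2 ∧ (t ≠ h + 3*p ∨ p ≤ 1 ∨ (2*p + u = -8 ∧ h + p ≠ 3))
Before h := u: 2*u ≠ 2 ∧ (t ≠ 3*p + u ∨ p ≤ 1 ∨ (2*p + u = -8 ∧ p + u ≠ 3))
Before k := 2*h + 3*t + 2: 2*u ≠ 2 ∧ (t ≠ 3*p + u ∨ p ≤ 1 ∨ (2*p + u = -8 ∧ p + u ≠ 3))
Before k := p + 3: 2*u ≠ 2 ∧ (t ≠ 3*p + u ∨ p ≤ 1 ∨ (2*p + u = -8 ∧ p + u ≠ 3))
The weakest precondition is 2*u ≠ 2 ∧ (t ≠ 3*p + u ∨ p ≤ 1 ∨ (2*p + u = -8 ∧ p + u ≠ 3)).
Check whether 2*u ≠ 2 ∧ (t ≠ 3*p + u ∨ p ≤ 4 ∨ (2*p + u = -8 ∧ p + u ≠ 3)) implies it.
Countermodel: at the initial state p = 3, t = 9, u = 0, the precondition holds but the weakest precondition fails.
Answer: invalid


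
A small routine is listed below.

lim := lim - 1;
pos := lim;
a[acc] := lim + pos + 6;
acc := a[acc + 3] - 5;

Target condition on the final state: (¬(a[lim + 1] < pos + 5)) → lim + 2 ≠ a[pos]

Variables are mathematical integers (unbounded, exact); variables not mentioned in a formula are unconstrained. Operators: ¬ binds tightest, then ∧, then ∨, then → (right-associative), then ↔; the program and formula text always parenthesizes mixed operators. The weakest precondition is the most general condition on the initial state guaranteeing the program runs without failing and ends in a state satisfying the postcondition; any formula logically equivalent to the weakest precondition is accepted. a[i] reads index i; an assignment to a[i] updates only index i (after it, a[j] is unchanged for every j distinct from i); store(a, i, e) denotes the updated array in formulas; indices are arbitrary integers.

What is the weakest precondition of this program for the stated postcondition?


Working backward. After the program, the postcondition (¬(a[lim + 1] < pos + 5)) → lim + 2 ≠ a[pos] must hold; in canonical form it is (¬(a[lim + 1] < pos + 5)) → lim ≠ a[pos] - 2.
Before acc := a[acc + 3] - 5: (¬(a[lim + 1] < pos + 5)) → lim ≠ a[pos] - 2
Before a[acc] := lim + pos + 6: (¬(store(a, acc, lim + pos + 6)[lim + 1] < pos + 5)) → lim ≠ store(a, acc, lim + pos + 6)[pos] - 2
Before pos := lim: (¬(store(a, acc, 2*lim + 6)[lim + 1] < lim + 5)) → lim ≠ store(a, acc, 2*lim + 6)[lim] - 2
Before lim := lim - 1: (¬(store(a, acc, 2*lim + 4)[lim] < lim + 4)) → lim ≠ store(a, acc, 2*lim + 4)[lim - 1] - 1
Answer: WP = (¬(store(a, acc, 2*lim + 4)[lim] < lim + 4)) → lim ≠ store(a, acc, 2*lim + 4)[lim - 1] - 1


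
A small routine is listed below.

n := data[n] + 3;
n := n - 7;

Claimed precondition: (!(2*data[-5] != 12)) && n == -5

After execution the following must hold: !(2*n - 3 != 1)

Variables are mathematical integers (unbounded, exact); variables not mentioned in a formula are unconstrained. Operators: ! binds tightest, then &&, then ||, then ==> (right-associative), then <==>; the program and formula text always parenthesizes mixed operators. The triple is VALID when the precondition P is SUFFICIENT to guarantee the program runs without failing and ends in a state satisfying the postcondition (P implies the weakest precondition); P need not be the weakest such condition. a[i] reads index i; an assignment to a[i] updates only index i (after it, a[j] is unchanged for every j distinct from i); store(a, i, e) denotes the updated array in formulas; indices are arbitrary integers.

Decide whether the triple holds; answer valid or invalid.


Working backward. After the program, the postcondition !(2*n - 3 != 1) must hold; in canonical form it is !(2*n != 4).
Before n := n - 7: !(2*n != 18)
Before n := data[n] + 3: !(2*data[n] != 12)
The weakest precondition is !(2*data[n] != 12).
Check whether (!(2*data[-5] != 12)) && n == -5 implies it.
Every state satisfying the precondition satisfies the weakest precondition: the implication holds.
Answer: valid


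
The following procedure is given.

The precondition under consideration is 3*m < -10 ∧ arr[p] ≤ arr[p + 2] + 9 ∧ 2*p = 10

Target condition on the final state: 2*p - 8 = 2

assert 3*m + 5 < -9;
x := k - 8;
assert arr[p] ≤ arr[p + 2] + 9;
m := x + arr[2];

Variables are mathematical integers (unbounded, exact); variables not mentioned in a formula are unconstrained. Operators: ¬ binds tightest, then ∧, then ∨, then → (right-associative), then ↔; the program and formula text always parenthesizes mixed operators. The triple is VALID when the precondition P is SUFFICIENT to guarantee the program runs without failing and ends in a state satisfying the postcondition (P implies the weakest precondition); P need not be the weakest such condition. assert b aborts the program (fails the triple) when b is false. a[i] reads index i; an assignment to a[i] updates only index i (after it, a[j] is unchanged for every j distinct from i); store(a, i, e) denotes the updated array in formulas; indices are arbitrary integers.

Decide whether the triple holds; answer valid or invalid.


Working backward. After the program, the postcondition 2*p - 8 = 2 must hold; in canonical form it is 2*p = 10.
Before m := x + arr[2]: 2*p = 10
Before assert arr[p] ≤ arr[p + 2] + 9: arr[p] ≤ arr[p + 2] + 9 ∧ 2*p = 10
Before x := k - 8: arr[p] ≤ arr[p + 2] + 9 ∧ 2*p = 10
Before assert 3*m + 5 < -9: 3*m < -14 ∧ arr[p] ≤ arr[p + 2] + 9 ∧ 2*p = 10
The weakest precondition is 3*m < -14 ∧ arr[p] ≤ arr[p + 2] + 9 ∧ 2*p = 10.
Check whether 3*m < -10 ∧ arr[p] ≤ arr[p + 2] + 9 ∧ 2*p = 10 implies it.
Countermodel: at the initial state arr = {[5] = 0, [7] = 17422, elsewhere 17422}, m = -4, p = 5, the precondition holds but the weakest precondition fails.
Answer: invalid


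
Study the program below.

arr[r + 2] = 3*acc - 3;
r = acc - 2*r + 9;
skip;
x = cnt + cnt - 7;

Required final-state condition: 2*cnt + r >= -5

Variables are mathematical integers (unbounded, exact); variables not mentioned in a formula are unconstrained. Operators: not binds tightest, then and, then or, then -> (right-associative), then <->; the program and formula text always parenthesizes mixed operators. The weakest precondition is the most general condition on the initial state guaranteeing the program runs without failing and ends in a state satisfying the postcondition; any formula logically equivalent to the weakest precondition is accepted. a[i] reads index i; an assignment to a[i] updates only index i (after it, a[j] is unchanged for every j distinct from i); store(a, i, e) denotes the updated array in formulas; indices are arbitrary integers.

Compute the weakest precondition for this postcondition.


Working backward. After the program, 2*cnt + r >= -5 must hold.
Before x := cnt + cnt - 7: 2*cnt + r >= -5
Before skip: 2*cnt + r >= -5
Before r := acc - 2*r + 9: acc + 2*cnt >= 2*r - 14
Before arr[r + 2] := 3*acc - 3: acc + 2*cnt >= 2*r - 14
Answer: WP = acc + 2*cnt >= 2*r - 14


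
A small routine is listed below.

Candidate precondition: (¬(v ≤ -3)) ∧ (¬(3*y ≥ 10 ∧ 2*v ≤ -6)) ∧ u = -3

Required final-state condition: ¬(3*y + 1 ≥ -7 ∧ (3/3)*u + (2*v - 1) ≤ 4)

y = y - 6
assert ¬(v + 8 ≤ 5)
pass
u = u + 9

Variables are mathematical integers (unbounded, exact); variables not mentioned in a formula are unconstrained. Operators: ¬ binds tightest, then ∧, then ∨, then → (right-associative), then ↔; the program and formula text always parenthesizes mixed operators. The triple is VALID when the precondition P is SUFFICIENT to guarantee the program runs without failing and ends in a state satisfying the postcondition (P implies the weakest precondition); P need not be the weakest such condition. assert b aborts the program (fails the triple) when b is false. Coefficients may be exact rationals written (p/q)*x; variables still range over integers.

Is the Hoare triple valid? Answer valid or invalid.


Working backward. After the program, the postcondition ¬(3*y + 1 ≥ -7 ∧ (3/3)*u + (2*v - 1) ≤ 4) must hold; in canonical form it is ¬(3*y ≥ -8 ∧ u + 2*v ≤ 5).
Before u := u + 9: ¬(3*y ≥ -8 ∧ u + 2*v ≤ -4)
Before skip: ¬(3*y ≥ -8 ∧ u + 2*v ≤ -4)
Before assert ¬(v + 8 ≤ 5): (¬(v ≤ -3)) ∧ (¬(3*y ≥ -8 ∧ u + 2*v ≤ -4))
Before y := y - 6: (¬(v ≤ -3)) ∧ (¬(3*y ≥ 10 ∧ u + 2*v ≤ -4))
The weakest precondition is (¬(v ≤ -3)) ∧ (¬(3*y ≥ 10 ∧ u + 2*v ≤ -4)).
Check whether (¬(v ≤ -3)) ∧ (¬(3*y ≥ 10 ∧ 2*v ≤ -6)) ∧ u = -3 implies it.
Countermodel: at the initial state u = -3, v = -2, y = 4, the precondition holds but the weakest precondition fails.
Answer: invalid


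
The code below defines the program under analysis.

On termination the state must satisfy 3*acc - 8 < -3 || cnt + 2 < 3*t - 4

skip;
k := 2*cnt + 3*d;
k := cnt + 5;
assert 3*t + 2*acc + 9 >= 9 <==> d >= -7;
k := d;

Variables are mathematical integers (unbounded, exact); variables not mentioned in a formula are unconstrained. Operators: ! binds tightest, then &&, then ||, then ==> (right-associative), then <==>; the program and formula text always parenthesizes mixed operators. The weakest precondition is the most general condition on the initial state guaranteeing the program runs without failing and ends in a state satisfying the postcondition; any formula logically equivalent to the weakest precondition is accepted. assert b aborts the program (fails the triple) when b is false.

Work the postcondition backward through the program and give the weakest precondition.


Working backward. After the program, the postcondition 3*acc - 8 < -3 || cnt + 2 < 3*t - 4 must hold; in canonical form it is 3*acc < 5 || cnt < 3*t - 6.
Before k := d: 3*acc < 5 || cnt < 3*t - 6
Before assert 3*t + 2*acc + 9 >= 9 <==> d >= -7: (2*acc + 3*t >= 0 <==> d >= -7) && (3*acc < 5 || cnt < 3*t - 6)
Before k := cnt + 5: (2*acc + 3*t >= 0 <==> d >= -7) && (3*acc < 5 || cnt < 3*t - 6)
Before k := 2*cnt + 3*d: (2*acc + 3*t >= 0 <==> d >= -7) && (3*acc < 5 || cnt < 3*t - 6)
Before skip: (2*acc + 3*t >= 0 <==> d >= -7) && (3*acc < 5 || cnt < 3*t - 6)
Answer: WP = (2*acc + 3*t >= 0 <==> d >= -7) && (3*acc < 5 || cnt < 3*t - 6)


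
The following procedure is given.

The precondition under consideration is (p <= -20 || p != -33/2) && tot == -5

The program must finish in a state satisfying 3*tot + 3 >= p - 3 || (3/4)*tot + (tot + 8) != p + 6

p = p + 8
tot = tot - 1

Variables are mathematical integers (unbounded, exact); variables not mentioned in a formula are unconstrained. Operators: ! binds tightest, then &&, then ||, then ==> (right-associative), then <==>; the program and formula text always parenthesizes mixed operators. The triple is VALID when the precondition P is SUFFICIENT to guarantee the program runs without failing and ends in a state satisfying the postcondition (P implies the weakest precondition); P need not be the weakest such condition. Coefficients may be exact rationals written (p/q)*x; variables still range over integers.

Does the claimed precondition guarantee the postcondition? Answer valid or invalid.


Working backward. After the program, the postcondition 3*tot + 3 >= p - 3 || (3/4)*tot + (tot + 8) != p + 6 must hold; in canonical form it is 3*tot >= p - 6 || (7/4)*tot != p - 2.
Before tot := tot - 1: 3*tot >= p - 3 || (7/4)*tot != p - 1/4
Before p := p + 8: 3*tot >= p + 5 || (7/4)*tot != p + 31/4
The weakest precondition is 3*tot >= p + 5 || (7/4)*tot != p + 31/4.
Check whether (p <= -20 || p != -33/2) && tot == -5 implies it.
Every state satisfying the precondition satisfies the weakest precondition: the implication holds.
Answer: valid


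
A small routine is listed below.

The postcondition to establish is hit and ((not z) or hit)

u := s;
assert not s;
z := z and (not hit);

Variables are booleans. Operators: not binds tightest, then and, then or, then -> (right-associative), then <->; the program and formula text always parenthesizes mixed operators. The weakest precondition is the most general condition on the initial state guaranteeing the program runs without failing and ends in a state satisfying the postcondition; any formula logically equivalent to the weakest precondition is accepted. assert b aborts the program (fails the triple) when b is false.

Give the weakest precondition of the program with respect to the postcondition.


Working backward. After the program, hit and ((not z) or hit) must hold.
Before z := z and (not hit): hit and ((not (z and (not hit))) or hit)
Before assert not s: (not s) and hit and ((not (z and (not hit))) or hit)
Before u := s: (not s) and hit and ((not (z and (not hit))) or hit)
Answer: WP = (not s) and hit and ((not (z and (not hit))) or hit)


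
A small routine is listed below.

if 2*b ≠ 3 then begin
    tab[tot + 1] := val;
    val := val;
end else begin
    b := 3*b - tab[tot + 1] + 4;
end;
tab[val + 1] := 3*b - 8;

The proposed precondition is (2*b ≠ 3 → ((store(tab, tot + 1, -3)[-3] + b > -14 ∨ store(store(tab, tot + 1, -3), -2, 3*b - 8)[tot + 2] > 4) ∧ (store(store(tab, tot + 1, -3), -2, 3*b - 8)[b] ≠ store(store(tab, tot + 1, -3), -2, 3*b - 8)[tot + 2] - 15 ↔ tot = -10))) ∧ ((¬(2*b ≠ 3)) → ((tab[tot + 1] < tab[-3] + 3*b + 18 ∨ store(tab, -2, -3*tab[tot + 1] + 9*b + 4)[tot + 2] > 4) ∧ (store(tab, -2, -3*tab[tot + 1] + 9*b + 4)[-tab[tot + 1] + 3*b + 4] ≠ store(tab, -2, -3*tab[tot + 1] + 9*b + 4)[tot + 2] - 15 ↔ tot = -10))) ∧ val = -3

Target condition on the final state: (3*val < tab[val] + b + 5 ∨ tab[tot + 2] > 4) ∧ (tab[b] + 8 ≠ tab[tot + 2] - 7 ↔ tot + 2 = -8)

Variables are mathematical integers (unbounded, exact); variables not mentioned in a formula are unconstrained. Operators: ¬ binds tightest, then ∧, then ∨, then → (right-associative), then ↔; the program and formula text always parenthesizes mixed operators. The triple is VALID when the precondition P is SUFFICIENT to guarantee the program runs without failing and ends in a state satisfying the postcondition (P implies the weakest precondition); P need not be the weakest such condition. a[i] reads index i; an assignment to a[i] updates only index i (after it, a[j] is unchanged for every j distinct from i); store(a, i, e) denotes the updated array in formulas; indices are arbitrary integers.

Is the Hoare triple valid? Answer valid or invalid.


Working backward. After the program, the postcondition (3*val < tab[val] + b + 5 ∨ tab[tot + 2] > 4) ∧ (tab[b] + 8 ≠ tab[tot + 2] - 7 ↔ tot + 2 = -8) must hold; in canonical form it is (3*val < tab[val] + b + 5 ∨ tab[tot + 2] > 4) ∧ (tab[b] ≠ tab[tot + 2] - 15 ↔ tot = -10).
Before tab[val + 1] := 3*b - 8: (3*val < store(tab, val + 1, 3*b - 8)[val] + b + 5 ∨ store(tab, val + 1, 3*b - 8)[tot + 2] > 4) ∧ (store(tab, val + 1, 3*b - 8)[b] ≠ store(tab, val + 1, 3*b - 8)[tot + 2] - 15 ↔ tot = -10)
Then branch requires (3*val < store(store(tab, tot + 1, val), val + 1, 3*b - 8)[val] + b + 5 ∨ store(store(tab, tot + 1, val), val + 1, 3*b - 8)[tot + 2] > 4) ∧ (store(store(tab, tot + 1, val), val + 1, 3*b - 8)[b] ≠ store(store(tab, tot + 1, val), val + 1, 3*b - 8)[tot + 2] - 15 ↔ tot = -10); else branch requires (tab[tot + 1] + 3*val < store(tab, val + 1, -3*tab[tot + 1] + 9*b + 4)[val] + 3*b + 9 ∨ store(tab, val + 1, -3*tab[tot + 1] + 9*b + 4)[tot + 2] > 4) ∧ (store(tab, val + 1, -3*tab[tot + 1] + 9*b + 4)[-tab[tot + 1] + 3*b + 4] ≠ store(tab, val + 1, -3*tab[tot + 1] + 9*b + 4)[tot + 2] - 15 ↔ tot = -10).
Before the if: (2*b ≠ 3 → ((3*val < store(store(tab, tot + 1, val), val + 1, 3*b - 8)[val] + b + 5 ∨ store(store(tab, tot + 1, val), val + 1, 3*b - 8)[tot + 2] > 4) ∧ (store(store(tab, tot + 1, val), val + 1, 3*b - 8)[b] ≠ store(store(tab, tot + 1, val), val + 1, 3*b - 8)[tot + 2] - 15 ↔ tot = -10))) ∧ ((¬(2*b ≠ 3)) → ((tab[tot + 1] + 3*val < store(tab, val + 1, -3*tab[tot + 1] + 9*b + 4)[val] + 3*b + 9 ∨ store(tab, val + 1, -3*tab[tot + 1] + 9*b + 4)[tot + 2] > 4) ∧ (store(tab, val + 1, -3*tab[tot + 1] + 9*b + 4)[-tab[tot + 1] + 3*b + 4] ≠ store(tab, val + 1, -3*tab[tot + 1] + 9*b + 4)[tot + 2] - 15 ↔ tot = -10)))
The weakest precondition is (2*b ≠ 3 → ((3*val < store(store(tab, tot + 1, val), val + 1, 3*b - 8)[val] + b + 5 ∨ store(store(tab, tot + 1, val), val + 1, 3*b - 8)[tot + 2] > 4) ∧ (store(store(tab, tot + 1, val), val + 1, 3*b - 8)[b] ≠ store(store(tab, tot + 1, val), val + 1, 3*b - 8)[tot + 2] - 15 ↔ tot = -10))) ∧ ((¬(2*b ≠ 3)) → ((tab[tot + 1] + 3*val < store(tab, val + 1, -3*tab[tot + 1] + 9*b + 4)[val] + 3*b + 9 ∨ store(tab, val + 1, -3*tab[tot + 1] + 9*b + 4)[tot + 2] > 4) ∧ (store(tab, val + 1, -3*tab[tot + 1] + 9*b + 4)[-tab[tot + 1] + 3*b + 4] ≠ store(tab, val + 1, -3*tab[tot + 1] + 9*b + 4)[tot + 2] - 15 ↔ tot = -10))).
Check whether (2*b ≠ 3 → ((store(tab, tot + 1, -3)[-3] + b > -14 ∨ store(store(tab, tot + 1, -3), -2, 3*b - 8)[tot + 2] > 4) ∧ (store(store(tab, tot + 1, -3), -2, 3*b - 8)[b] ≠ store(store(tab, tot + 1, -3), -2, 3*b - 8)[tot + 2] - 15 ↔ tot = -10))) ∧ ((¬(2*b ≠ 3)) → ((tab[tot + 1] < tab[-3] + 3*b + 18 ∨ store(tab, -2, -3*tab[tot + 1] + 9*b + 4)[tot + 2] > 4) ∧ (store(tab, -2, -3*tab[tot + 1] + 9*b + 4)[-tab[tot + 1] + 3*b + 4] ≠ store(tab, -2, -3*tab[tot + 1] + 9*b + 4)[tot + 2] - 15 ↔ tot = -10))) ∧ val = -3 implies it.
Every state satisfying the precondition satisfies the weakest precondition: the implication holds.
Answer: valid


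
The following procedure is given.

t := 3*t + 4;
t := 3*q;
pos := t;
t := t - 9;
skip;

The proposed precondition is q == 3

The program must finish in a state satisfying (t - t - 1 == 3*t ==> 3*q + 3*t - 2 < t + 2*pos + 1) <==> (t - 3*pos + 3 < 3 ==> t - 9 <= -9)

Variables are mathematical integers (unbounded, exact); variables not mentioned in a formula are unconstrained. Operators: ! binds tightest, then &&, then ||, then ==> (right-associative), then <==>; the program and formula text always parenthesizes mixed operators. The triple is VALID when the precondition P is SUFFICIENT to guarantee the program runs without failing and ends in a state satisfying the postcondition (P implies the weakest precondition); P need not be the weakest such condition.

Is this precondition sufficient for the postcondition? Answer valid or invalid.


Working backward. After the program, the postcondition (t - t - 1 == 3*t ==> 3*q + 3*t - 2 < t + 2*pos + 1) <==> (t - 3*pos + 3 < 3 ==> t - 9 <= -9) must hold; in canonical form it is (3*t == -1 ==> 3*q + 2*t < 2*pos + 3) <==> (t < 3*pos ==> t <= 0).
Before skip: (3*t == -1 ==> 3*q + 2*t < 2*pos + 3) <==> (t < 3*pos ==> t <= 0)
Before t := t - 9: (3*t == 26 ==> 3*q + 2*t < 2*pos + 21) <==> (t < 3*pos + 9 ==> t <= 9)
Before pos := t: (3*t == 26 ==> 3*q < 21) <==> (2*t > -9 ==> t <= 9)
Before t := 3*q: (9*q == 26 ==> 3*q < 21) <==> (6*q > -9 ==> 3*q <= 9)
Before t := 3*t + 4: (9*q == 26 ==> 3*q < 21) <==> (6*q > -9 ==> 3*q <= 9)
The weakest precondition is (9*q == 26 ==> 3*q < 21) <==> (6*q > -9 ==> 3*q <= 9).
Check whether q == 3 implies it.
Every state satisfying the precondition satisfies the weakest precondition: the implication holds.
Answer: valid


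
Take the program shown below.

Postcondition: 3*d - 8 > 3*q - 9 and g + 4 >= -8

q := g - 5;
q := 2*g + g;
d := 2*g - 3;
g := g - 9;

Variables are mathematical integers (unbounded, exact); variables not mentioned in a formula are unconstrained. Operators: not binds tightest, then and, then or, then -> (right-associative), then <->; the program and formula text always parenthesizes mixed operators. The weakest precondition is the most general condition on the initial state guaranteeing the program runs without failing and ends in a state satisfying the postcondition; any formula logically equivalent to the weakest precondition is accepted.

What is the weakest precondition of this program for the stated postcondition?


Working backward. After the program, the postcondition 3*d - 8 > 3*q - 9 and g + 4 >= -8 must hold; in canonical form it is 3*d > 3*q - 1 and g >= -12.
Before g := g - 9: 3*d > 3*q - 1 and g >= -3
Before d := 2*g - 3: 6*g > 3*q + 8 and g >= -3
Before q := 2*g + g: 3*g < -8 and g >= -3
Before q := g - 5: 3*g < -8 and g >= -3
Answer: WP = 3*g < -8 and g >= -3


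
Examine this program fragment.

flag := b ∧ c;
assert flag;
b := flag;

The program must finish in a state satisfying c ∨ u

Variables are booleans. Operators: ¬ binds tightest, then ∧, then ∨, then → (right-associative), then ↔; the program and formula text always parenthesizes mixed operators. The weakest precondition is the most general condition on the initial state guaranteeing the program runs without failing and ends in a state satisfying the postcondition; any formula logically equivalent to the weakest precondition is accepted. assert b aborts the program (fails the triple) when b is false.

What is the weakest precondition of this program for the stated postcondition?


Working backward. After the program, c ∨ u must hold.
Before b := flag: c ∨ u
Before assert flag: flag ∧ (c ∨ u)
Before flag := b ∧ c: b ∧ c ∧ (c ∨ u)
Answer: WP = b ∧ c ∧ (c ∨ u)


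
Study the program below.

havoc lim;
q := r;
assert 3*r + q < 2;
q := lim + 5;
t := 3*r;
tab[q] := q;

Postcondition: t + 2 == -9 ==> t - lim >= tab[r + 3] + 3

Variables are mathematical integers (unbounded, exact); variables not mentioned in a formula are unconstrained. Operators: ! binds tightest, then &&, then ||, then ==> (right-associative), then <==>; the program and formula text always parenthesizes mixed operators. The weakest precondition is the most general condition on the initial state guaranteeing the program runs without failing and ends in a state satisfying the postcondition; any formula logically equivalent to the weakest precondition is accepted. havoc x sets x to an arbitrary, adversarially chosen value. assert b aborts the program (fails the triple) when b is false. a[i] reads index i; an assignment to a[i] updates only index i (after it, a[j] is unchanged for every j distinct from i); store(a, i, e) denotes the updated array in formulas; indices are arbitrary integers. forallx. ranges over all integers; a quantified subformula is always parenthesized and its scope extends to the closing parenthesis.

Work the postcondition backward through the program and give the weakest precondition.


Working backward. After the program, the postcondition t + 2 == -9 ==> t - lim >= tab[r + 3] + 3 must hold; in canonical form it is t == -11 ==> t >= tab[r + 3] + lim + 3.
Before tab[q] := q: t == -11 ==> t >= store(tab, q, q)[r + 3] + lim + 3
Before t := 3*r: 3*r == -11 ==> 3*r >= store(tab, q, q)[r + 3] + lim + 3
Before q := lim + 5: 3*r == -11 ==> 3*r >= store(tab, lim + 5, lim + 5)[r + 3] + lim + 3
Before assert 3*r + q < 2: q + 3*r < 2 && (3*r == -11 ==> 3*r >= store(tab, lim + 5, lim + 5)[r + 3] + lim + 3)
Before q := r: 4*r < 2 && (3*r == -11 ==> 3*r >= store(tab, lim + 5, lim + 5)[r + 3] + lim + 3)
Before havoc lim: forall lim_1. (4*r < 2 && (3*r == -11 ==> 3*r >= store(tab, lim_1 + 5, lim_1 + 5)[r + 3] + lim_1 + 3))
Answer: WP = forall lim_1. (4*r < 2 && (3*r == -11 ==> 3*r >= store(tab, lim_1 + 5, lim_1 + 5)[r + 3] + lim_1 + 3))


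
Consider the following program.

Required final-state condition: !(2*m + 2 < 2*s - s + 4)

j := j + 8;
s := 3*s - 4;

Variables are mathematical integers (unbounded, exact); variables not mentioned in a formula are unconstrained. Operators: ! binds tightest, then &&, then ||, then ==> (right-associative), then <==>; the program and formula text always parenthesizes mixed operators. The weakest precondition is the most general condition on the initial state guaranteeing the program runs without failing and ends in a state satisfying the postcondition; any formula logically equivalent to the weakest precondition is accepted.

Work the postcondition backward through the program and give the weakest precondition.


Working backward. After the program, the postcondition !(2*m + 2 < 2*s - s + 4) must hold; in canonical form it is !(2*m < s + 2).
Before s := 3*s - 4: !(2*m < 3*s - 2)
Before j := j + 8: !(2*m < 3*s - 2)
Answer: WP = !(2*m < 3*s - 2)


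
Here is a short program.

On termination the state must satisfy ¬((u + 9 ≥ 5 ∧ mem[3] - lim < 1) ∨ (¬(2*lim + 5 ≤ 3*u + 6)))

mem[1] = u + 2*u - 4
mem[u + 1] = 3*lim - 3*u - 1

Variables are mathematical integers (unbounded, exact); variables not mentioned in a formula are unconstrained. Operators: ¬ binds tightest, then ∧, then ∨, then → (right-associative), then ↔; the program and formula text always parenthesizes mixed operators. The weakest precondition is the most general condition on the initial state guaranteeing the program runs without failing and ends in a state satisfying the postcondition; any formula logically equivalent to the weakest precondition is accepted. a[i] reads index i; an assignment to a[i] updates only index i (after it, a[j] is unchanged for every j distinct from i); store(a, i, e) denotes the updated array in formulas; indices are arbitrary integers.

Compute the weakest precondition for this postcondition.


Working backward. After the program, the postcondition ¬((u + 9 ≥ 5 ∧ mem[3] - lim < 1) ∨ (¬(2*lim + 5 ≤ 3*u + 6))) must hold; in canonical form it is ¬((u ≥ -4 ∧ mem[3] < lim + 1) ∨ (¬(2*lim ≤ 3*u + 1))).
Before mem[u + 1] := 3*lim - 3*u - 1: ¬((u ≥ -4 ∧ store(mem, u + 1, 3*lim - 3*u - 1)[3] < lim + 1) ∨ (¬(2*lim ≤ 3*u + 1)))
Before mem[1] := u + 2*u - 4: ¬((u ≥ -4 ∧ store(store(mem, 1, 3*u - 4), u + 1, 3*lim - 3*u - 1)[3] < lim + 1) ∨ (¬(2*lim ≤ 3*u + 1)))
Answer: WP = ¬((u ≥ -4 ∧ store(store(mem, 1, 3*u - 4), u + 1, 3*lim - 3*u - 1)[3] < lim + 1) ∨ (¬(2*lim ≤ 3*u + 1)))


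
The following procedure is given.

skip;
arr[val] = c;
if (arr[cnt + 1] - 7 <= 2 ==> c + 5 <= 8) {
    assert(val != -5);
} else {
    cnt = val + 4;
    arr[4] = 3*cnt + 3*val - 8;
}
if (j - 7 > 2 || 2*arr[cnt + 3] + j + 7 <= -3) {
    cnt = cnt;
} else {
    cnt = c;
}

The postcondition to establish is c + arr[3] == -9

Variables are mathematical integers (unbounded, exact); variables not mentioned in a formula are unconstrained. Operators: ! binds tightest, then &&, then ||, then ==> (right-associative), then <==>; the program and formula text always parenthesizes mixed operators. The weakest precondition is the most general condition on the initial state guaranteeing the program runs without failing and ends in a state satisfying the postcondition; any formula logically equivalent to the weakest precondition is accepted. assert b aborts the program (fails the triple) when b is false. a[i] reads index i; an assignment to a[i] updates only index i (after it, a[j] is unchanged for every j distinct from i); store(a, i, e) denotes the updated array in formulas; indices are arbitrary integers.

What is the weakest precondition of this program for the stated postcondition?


Working backward. After the program, the postcondition c + arr[3] == -9 must hold; in canonical form it is arr[3] + c == -9.
Then branch requires arr[3] + c == -9; else branch requires arr[3] + c == -9.
Before the if: ((j > 9 || 2*arr[cnt + 3] + j <= -10) ==> arr[3] + c == -9) && ((!(j > 9 || 2*arr[cnt + 3] + j <= -10)) ==> arr[3] + c == -9)
Then branch requires val != -5 && ((j > 9 || 2*arr[cnt + 3] + j <= -10) ==> arr[3] + c == -9) && ((!(j > 9 || 2*arr[cnt + 3] + j <= -10)) ==> arr[3] + c == -9); else branch requires ((j > 9 || 2*store(arr, 4, 6*val + 4)[val + 7] + j <= -10) ==> arr[3] + c == -9) && ((!(j > 9 || 2*store(arr, 4, 6*val + 4)[val + 7] + j <= -10)) ==> arr[3] + c == -9).
Before the if: ((arr[cnt + 1] <= 9 ==> c <= 3) ==> (val != -5 && ((j > 9 || 2*arr[cnt + 3] + j <= -10) ==> arr[3] + c == -9) && ((!(j > 9 || 2*arr[cnt + 3] + j <= -10)) ==> arr[3] + c == -9))) && ((!(arr[cnt + 1] <= 9 ==> c <= 3)) ==> (((j > 9 || 2*store(arr, 4, 6*val + 4)[val + 7] + j <= -10) ==> arr[3] + c == -9) && ((!(j > 9 || 2*store(arr, 4, 6*val + 4)[val + 7] + j <= -10)) ==> arr[3] + c == -9)))
Before arr[val] := c: ((store(arr, val, c)[cnt + 1] <= 9 ==> c <= 3) ==> (val != -5 && ((j > 9 || 2*store(arr, val, c)[cnt + 3] + j <= -10) ==> store(arr, val, c)[3] + c == -9) && ((!(j > 9 || 2*store(arr, val, c)[cnt + 3] + j <= -10)) ==> store(arr, val, c)[3] + c == -9))) && ((!(store(arr, val, c)[cnt + 1] <= 9 ==> c <= 3)) ==> (((j > 9 || 2*store(store(arr, val, c), 4, 6*val + 4)[val + 7] + j <= -10) ==> store(arr, val, c)[3] + c == -9) && ((!(j > 9 || 2*store(store(arr, val, c), 4, 6*val + 4)[val + 7] + j <= -10)) ==> store(arr, val, c)[3] + c == -9)))
Before skip: ((store(arr, val, c)[cnt + 1] <= 9 ==> c <= 3) ==> (val != -5 && ((j > 9 || 2*store(arr, val, c)[cnt + 3] + j <= -10) ==> store(arr, val, c)[3] + c == -9) && ((!(j > 9 || 2*store(arr, val, c)[cnt + 3] + j <= -10)) ==> store(arr, val, c)[3] + c == -9))) && ((!(store(arr, val, c)[cnt + 1] <= 9 ==> c <= 3)) ==> (((j > 9 || 2*store(store(arr, val, c), 4, 6*val + 4)[val + 7] + j <= -10) ==> store(arr, val, c)[3] + c == -9) && ((!(j > 9 || 2*store(store(arr, val, c), 4, 6*val + 4)[val + 7] + j <= -10)) ==> store(arr, val, c)[3] + c == -9)))
Answer: WP = ((store(arr, val, c)[cnt + 1] <= 9 ==> c <= 3) ==> (val != -5 && ((j > 9 || 2*store(arr, val, c)[cnt + 3] + j <= -10) ==> store(arr, val, c)[3] + c == -9) && ((!(j > 9 || 2*store(arr, val, c)[cnt + 3] + j <= -10)) ==> store(arr, val, c)[3] + c == -9))) && ((!(store(arr, val, c)[cnt + 1] <= 9 ==> c <= 3)) ==> (((j > 9 || 2*store(store(arr, val, c), 4, 6*val + 4)[val + 7] + j <= -10) ==> store(arr, val, c)[3] + c == -9) && ((!(j > 9 || 2*store(store(arr, val, c), 4, 6*val + 4)[val + 7] + j <= -10)) ==> store(arr, val, c)[3] + c == -9)))
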